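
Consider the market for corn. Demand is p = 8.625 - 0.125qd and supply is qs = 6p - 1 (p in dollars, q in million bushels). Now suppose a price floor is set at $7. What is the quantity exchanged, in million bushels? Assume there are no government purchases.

Rearranging demand gives qd = 69 - 8p. Equilibrium: 69 - 8p = 6p - 1, so 70 = 14p and p* = 5, q* = 29.
Since 7 > 5, the floor is binding.
At p = 7: qd = 69 - 8·7 = 13 and qs = 6·7 - 1 = 41.
The quantity actually transacted is the short side, demand: 13.

13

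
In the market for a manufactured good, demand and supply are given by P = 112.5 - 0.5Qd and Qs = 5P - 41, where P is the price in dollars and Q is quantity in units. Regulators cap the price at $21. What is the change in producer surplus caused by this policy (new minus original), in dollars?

Rearranging demand gives Qd = 225 - 2P. Equilibrium: 225 - 2P = 5P - 41, so 266 = 7P and P* = 38, Q* = 149.
Because the ceiling (21) lies below the market-clearing price, it is binding.
At P = 21: Qd = 225 - 2·21 = 183 and Qs = 5·21 - 41 = 64.
Producer surplus without the control is ½ · (38 - 8.2) · 149 = 2220.1.
With the ceiling, producers sell 64 units at 21, so PS = ½ · (21 - 8.2) · 64 = 409.6.
Change in producer surplus = 409.6 - 2220.1 = -1810.5.

-1810.5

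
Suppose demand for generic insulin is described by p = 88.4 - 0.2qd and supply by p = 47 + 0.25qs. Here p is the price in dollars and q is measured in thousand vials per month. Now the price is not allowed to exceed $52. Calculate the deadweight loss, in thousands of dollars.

1166.4

Rearranging demand gives qd = 442 - 5p; rearranging supply gives qs = 4p - 188. Setting quantity demanded equal to quantity supplied, 442 - 5p = 4p - 188, gives p* = 70 and q* = 92.
The ceiling of 52 is below the equilibrium price 70, so it binds.
At p = 52: qd = 442 - 5·52 = 182 and qs = 4·52 - 188 = 20.
Quantity traded falls to 20. At q = 20 the demand price is (442 - 20)/5 = 84.4 and the supply price is (188 + 20)/4 = 52.
Deadweight loss = ½ · (84.4 - 52) · (92 - 20) = ½ · 32.4 · 72 = 1166.4.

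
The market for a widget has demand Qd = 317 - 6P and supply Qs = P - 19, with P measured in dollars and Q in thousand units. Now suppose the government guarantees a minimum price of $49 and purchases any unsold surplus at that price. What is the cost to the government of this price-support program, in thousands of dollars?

Equilibrium: 317 - 6P = P - 19, so 336 = 7P and P* = 48, Q* = 29.
Because the floor (49) lies above the market-clearing price, it is binding.
At P = 49: Qd = 317 - 6·49 = 23 and Qs = 49 - 19 = 30.
Surplus = Qs - Qd = 7.
Government expenditure = surplus × support price = 7 × 49 = 343.

343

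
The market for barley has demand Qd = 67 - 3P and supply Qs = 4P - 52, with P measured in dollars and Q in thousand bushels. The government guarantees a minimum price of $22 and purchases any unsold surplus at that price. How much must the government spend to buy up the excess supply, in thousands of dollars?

770

Equilibrium: 67 - 3P = 4P - 52, so 119 = 7P and P* = 17, Q* = 16.
The floor of 22 is above the equilibrium price 17, so it binds.
At P = 22: Qd = 67 - 3·22 = 1 and Qs = 4·22 - 52 = 36.
Surplus = Qs - Qd = 35.
Government expenditure = surplus × support price = 35 × 22 = 770.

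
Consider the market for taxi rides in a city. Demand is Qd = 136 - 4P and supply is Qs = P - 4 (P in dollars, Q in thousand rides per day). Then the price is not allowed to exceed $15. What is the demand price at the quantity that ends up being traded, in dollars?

31.25

Setting quantity demanded equal to quantity supplied, 136 - 4P = P - 4, gives P* = 28 and Q* = 24.
Since 15 < 28, the ceiling is binding.
At P = 15: Qd = 136 - 4·15 = 76 and Qs = 15 - 4 = 11.
Only 11 units reach the market. On the demand curve, the marginal buyer's willingness to pay at Q = 11 is (136 - 11)/4 = 31.25.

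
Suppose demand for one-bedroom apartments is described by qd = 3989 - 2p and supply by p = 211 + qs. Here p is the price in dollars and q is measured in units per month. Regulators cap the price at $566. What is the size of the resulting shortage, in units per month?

2502

Rearranging supply gives qs = p - 211. In a free market, 3989 - 2p = p - 211 gives the equilibrium p* = 1400, q* = 1189.
The ceiling of 566 is below the equilibrium price 1400, so it binds.
At p = 566: qd = 3989 - 2·566 = 2857 and qs = 566 - 211 = 355.
Shortage = qd - qs = 2857 - 355 = 2502.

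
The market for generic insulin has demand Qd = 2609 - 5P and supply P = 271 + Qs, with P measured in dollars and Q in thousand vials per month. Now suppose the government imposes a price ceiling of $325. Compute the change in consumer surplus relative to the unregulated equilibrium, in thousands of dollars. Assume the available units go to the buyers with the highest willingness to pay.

5967.5

Rearranging supply gives Qs = P - 271. Equilibrium: 2609 - 5P = P - 271, so 2880 = 6P and P* = 480, Q* = 209.
Because the ceiling (325) lies below the market-clearing price, it is binding.
At P = 325: Qd = 2609 - 5·325 = 984 and Qs = 325 - 271 = 54.
Consumer surplus without the control is ½ · (521.8 - 480) · 209 = 4368.1.
With the ceiling, 54 units are sold at 325 (assume they go to the highest-value buyers). The demand price at Q = 54 is 511, so CS = ½ · [(521.8 - 325) + (511 - 325)] · 54 = 10335.6.
Change in consumer surplus = 10335.6 - 4368.1 = 5967.5.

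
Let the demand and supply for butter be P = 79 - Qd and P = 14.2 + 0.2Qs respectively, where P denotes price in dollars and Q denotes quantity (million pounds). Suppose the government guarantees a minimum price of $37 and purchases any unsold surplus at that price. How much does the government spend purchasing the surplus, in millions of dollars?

Rearranging demand gives Qd = 79 - P; rearranging supply gives Qs = 5P - 71. Setting quantity demanded equal to quantity supplied, 79 - P = 5P - 71, gives P* = 25 and Q* = 54.
Since 37 > 25, the floor is binding.
At P = 37: Qd = 79 - 37 = 42 and Qs = 5·37 - 71 = 114.
Surplus = Qs - Qd = 72.
Government expenditure = surplus × support price = 72 × 37 = 2664.

2664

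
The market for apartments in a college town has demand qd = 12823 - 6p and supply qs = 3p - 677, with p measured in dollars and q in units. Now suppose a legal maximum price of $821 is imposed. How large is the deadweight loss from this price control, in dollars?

1037342.25

Without the control the market clears where 12823 - 6p = 3p - 677, i.e. p* = 1500 and q* = 3823.
Because the ceiling (821) lies below the market-clearing price, it is binding.
At p = 821: qd = 12823 - 6·821 = 7897 and qs = 3·821 - 677 = 1786.
Quantity traded falls to 1786. At q = 1786 the demand price is (12823 - 1786)/6 = 1839.5 and the supply price is (677 + 1786)/3 = 821.
Deadweight loss = ½ · (1839.5 - 821) · (3823 - 1786) = ½ · 1018.5 · 2037 = 1037342.25.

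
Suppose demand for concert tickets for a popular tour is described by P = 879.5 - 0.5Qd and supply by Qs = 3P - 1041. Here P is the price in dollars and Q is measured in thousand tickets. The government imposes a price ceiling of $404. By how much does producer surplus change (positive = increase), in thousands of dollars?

Rearranging demand gives Qd = 1759 - 2P. Without the control the market clears where 1759 - 2P = 3P - 1041, i.e. P* = 560 and Q* = 639.
Because the ceiling (404) lies below the market-clearing price, it is binding.
At P = 404: Qd = 1759 - 2·404 = 951 and Qs = 3·404 - 1041 = 171.
Producer surplus without the control is ½ · (560 - 347) · 639 = 68053.5.
With the ceiling, producers sell 171 units at 404, so PS = ½ · (404 - 347) · 171 = 4873.5.
Change in producer surplus = 4873.5 - 68053.5 = -63180.

-63180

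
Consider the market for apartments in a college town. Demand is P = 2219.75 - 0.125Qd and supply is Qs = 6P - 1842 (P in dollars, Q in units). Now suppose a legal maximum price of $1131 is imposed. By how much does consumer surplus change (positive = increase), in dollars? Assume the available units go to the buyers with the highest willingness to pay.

Rearranging demand gives Qd = 17758 - 8P. Setting quantity demanded equal to quantity supplied, 17758 - 8P = 6P - 1842, gives P* = 1400 and Q* = 6558.
Because the ceiling (1131) lies below the market-clearing price, it is binding.
At P = 1131: Qd = 17758 - 8·1131 = 8710 and Qs = 6·1131 - 1842 = 4944.
Consumer surplus without the control is ½ · (2219.75 - 1400) · 6558 = 2687960.25.
With the ceiling, 4944 units are sold at 1131 (assume they go to the highest-value buyers). The demand price at Q = 4944 is 1601.75, so CS = ½ · [(2219.75 - 1131) + (1601.75 - 1131)] · 4944 = 3855084.
Change in consumer surplus = 3855084 - 2687960.25 = 1167123.75.

1167123.75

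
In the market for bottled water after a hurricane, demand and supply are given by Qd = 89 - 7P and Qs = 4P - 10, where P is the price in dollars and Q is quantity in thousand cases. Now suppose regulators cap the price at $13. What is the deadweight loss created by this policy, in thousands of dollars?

Without the control the market clears where 89 - 7P = 4P - 10, i.e. P* = 9 and Q* = 26.
Since 13 is above P* = 9, the ceiling does not bind and the free-market outcome prevails.
Since the control does not bind, no trades are prevented and deadweight loss is zero.

0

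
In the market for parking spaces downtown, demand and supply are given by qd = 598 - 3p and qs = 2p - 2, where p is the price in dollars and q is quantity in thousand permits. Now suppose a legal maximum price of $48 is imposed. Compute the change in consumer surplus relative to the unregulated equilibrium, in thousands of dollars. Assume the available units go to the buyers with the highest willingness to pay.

Setting quantity demanded equal to quantity supplied, 598 - 3p = 2p - 2, gives p* = 120 and q* = 238.
Since 48 < 120, the ceiling is binding.
At p = 48: qd = 598 - 3·48 = 454 and qs = 2·48 - 2 = 94.
Consumer surplus without the control is ½ · (598/3 - 120) · 238 = 28322/3.
With the ceiling, 94 units are sold at 48 (assume they go to the highest-value buyers). The demand price at q = 94 is 168, so CS = ½ · [(598/3 - 48) + (168 - 48)] · 94 = 38258/3.
Change in consumer surplus = 38258/3 - 28322/3 = 3312.

3312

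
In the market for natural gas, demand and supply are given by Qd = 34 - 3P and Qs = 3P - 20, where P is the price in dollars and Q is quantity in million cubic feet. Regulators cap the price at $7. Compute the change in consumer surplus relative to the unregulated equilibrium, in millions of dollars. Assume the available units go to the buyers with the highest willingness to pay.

-4

In a free market, 34 - 3P = 3P - 20 gives the equilibrium P* = 9, Q* = 7.
Because the ceiling (7) lies below the market-clearing price, it is binding.
At P = 7: Qd = 34 - 3·7 = 13 and Qs = 3·7 - 20 = 1.
Consumer surplus without the control is ½ · (34/3 - 9) · 7 = 49/6.
With the ceiling, 1 units are sold at 7 (assume they go to the highest-value buyers). The demand price at Q = 1 is 11, so CS = ½ · [(34/3 - 7) + (11 - 7)] · 1 = 25/6.
Change in consumer surplus = 25/6 - 49/6 = -4.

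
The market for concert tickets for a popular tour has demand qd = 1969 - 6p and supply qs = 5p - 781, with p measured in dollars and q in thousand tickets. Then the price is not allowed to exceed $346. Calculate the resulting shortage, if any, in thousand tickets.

0

Equilibrium: 1969 - 6p = 5p - 781, so 2750 = 11p and p* = 250, q* = 469.
Since 346 is above p* = 250, the ceiling does not bind and the free-market outcome prevails.
Since the control does not bind, there is no shortage.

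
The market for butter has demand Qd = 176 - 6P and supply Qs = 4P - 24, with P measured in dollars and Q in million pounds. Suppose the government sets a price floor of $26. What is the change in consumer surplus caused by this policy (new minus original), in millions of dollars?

-228

Without the control the market clears where 176 - 6P = 4P - 24, i.e. P* = 20 and Q* = 56.
Since 26 > 20, the floor is binding.
At P = 26: Qd = 176 - 6·26 = 20 and Qs = 4·26 - 24 = 80.
Consumer surplus without the control is ½ · (88/3 - 20) · 56 = 784/3.
With the floor, consumers buy 20 units at 26, so CS = ½ · (88/3 - 26) · 20 = 100/3.
Change in consumer surplus = 100/3 - 784/3 = -228.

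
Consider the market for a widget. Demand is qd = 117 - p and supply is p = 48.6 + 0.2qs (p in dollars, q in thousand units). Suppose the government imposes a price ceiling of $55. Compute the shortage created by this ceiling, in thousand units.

30

Rearranging supply gives qs = 5p - 243. Setting quantity demanded equal to quantity supplied, 117 - p = 5p - 243, gives p* = 60 and q* = 57.
Since 55 < 60, the ceiling is binding.
At p = 55: qd = 117 - 55 = 62 and qs = 5·55 - 243 = 32.
Shortage = qd - qs = 62 - 32 = 30.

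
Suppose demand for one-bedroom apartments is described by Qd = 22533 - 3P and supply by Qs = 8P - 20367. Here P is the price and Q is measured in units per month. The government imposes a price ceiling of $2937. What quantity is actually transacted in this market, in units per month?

In a free market, 22533 - 3P = 8P - 20367 gives the equilibrium P* = 3900, Q* = 10833.
Because the ceiling (2937) lies below the market-clearing price, it is binding.
At P = 2937: Qd = 22533 - 3·2937 = 13722 and Qs = 8·2937 - 20367 = 3129.
The quantity actually transacted is the short side, supply: 3129.

3129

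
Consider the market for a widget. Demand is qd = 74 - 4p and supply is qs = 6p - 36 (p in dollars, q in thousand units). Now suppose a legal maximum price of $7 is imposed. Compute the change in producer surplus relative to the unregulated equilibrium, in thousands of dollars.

-72

Equilibrium: 74 - 4p = 6p - 36, so 110 = 10p and p* = 11, q* = 30.
The ceiling of 7 is below the equilibrium price 11, so it binds.
At p = 7: qd = 74 - 4·7 = 46 and qs = 6·7 - 36 = 6.
Producer surplus without the control is ½ · (11 - 6) · 30 = 75.
With the ceiling, producers sell 6 units at 7, so PS = ½ · (7 - 6) · 6 = 3.
Change in producer surplus = 3 - 75 = -72.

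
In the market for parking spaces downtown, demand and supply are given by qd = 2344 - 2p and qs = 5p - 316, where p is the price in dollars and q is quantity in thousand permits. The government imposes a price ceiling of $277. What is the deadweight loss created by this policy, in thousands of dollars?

92828.75

Equilibrium: 2344 - 2p = 5p - 316, so 2660 = 7p and p* = 380, q* = 1584.
Because the ceiling (277) lies below the market-clearing price, it is binding.
At p = 277: qd = 2344 - 2·277 = 1790 and qs = 5·277 - 316 = 1069.
Quantity traded falls to 1069. At q = 1069 the demand price is (2344 - 1069)/2 = 637.5 and the supply price is (316 + 1069)/5 = 277.
Deadweight loss = ½ · (637.5 - 277) · (1584 - 1069) = ½ · 360.5 · 515 = 92828.75.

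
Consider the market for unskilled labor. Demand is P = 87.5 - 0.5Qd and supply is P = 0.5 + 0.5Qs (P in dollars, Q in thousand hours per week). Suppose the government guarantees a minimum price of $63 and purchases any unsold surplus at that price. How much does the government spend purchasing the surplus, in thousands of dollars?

Rearranging demand gives Qd = 175 - 2P; rearranging supply gives Qs = 2P - 1. In a free market, 175 - 2P = 2P - 1 gives the equilibrium P* = 44, Q* = 87.
Because the floor (63) lies above the market-clearing price, it is binding.
At P = 63: Qd = 175 - 2·63 = 49 and Qs = 2·63 - 1 = 125.
Surplus = Qs - Qd = 76.
Government expenditure = surplus × support price = 76 × 63 = 4788.

4788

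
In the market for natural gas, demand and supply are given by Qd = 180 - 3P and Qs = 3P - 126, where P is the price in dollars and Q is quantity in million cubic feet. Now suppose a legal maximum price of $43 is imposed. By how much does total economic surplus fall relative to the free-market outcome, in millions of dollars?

192

Without the control the market clears where 180 - 3P = 3P - 126, i.e. P* = 51 and Q* = 27.
Since 43 < 51, the ceiling is binding.
At P = 43: Qd = 180 - 3·43 = 51 and Qs = 3·43 - 126 = 3.
Quantity traded falls to 3. At Q = 3 the demand price is (180 - 3)/3 = 59 and the supply price is (126 + 3)/3 = 43.
Deadweight loss = ½ · (59 - 43) · (27 - 3) = ½ · 16 · 24 = 192.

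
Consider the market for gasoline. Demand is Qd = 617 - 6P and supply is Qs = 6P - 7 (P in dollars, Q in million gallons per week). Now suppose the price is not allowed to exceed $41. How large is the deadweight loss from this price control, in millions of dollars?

Equilibrium: 617 - 6P = 6P - 7, so 624 = 12P and P* = 52, Q* = 305.
The ceiling of 41 is below the equilibrium price 52, so it binds.
At P = 41: Qd = 617 - 6·41 = 371 and Qs = 6·41 - 7 = 239.
Quantity traded falls to 239. At Q = 239 the demand price is (617 - 239)/6 = 63 and the supply price is (7 + 239)/6 = 41.
Deadweight loss = ½ · (63 - 41) · (305 - 239) = ½ · 22 · 66 = 726.

726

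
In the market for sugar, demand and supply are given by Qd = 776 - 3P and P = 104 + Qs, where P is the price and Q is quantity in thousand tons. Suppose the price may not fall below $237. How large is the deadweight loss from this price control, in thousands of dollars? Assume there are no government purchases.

1734

Rearranging supply gives Qs = P - 104. In a free market, 776 - 3P = P - 104 gives the equilibrium P* = 220, Q* = 116.
The floor of 237 is above the equilibrium price 220, so it binds.
At P = 237: Qd = 776 - 3·237 = 65 and Qs = 237 - 104 = 133.
Quantity traded falls to 65. At Q = 65 the demand price is (776 - 65)/3 = 237 and the supply price is 104 + 65 = 169.
Deadweight loss = ½ · (237 - 169) · (116 - 65) = ½ · 68 · 51 = 1734.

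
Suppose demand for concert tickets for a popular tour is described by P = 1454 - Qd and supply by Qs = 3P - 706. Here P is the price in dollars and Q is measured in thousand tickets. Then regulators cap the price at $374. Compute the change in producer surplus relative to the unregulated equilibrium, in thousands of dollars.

-110390

Rearranging demand gives Qd = 1454 - P. Setting quantity demanded equal to quantity supplied, 1454 - P = 3P - 706, gives P* = 540 and Q* = 914.
The ceiling of 374 is below the equilibrium price 540, so it binds.
At P = 374: Qd = 1454 - 374 = 1080 and Qs = 3·374 - 706 = 416.
Producer surplus without the control is ½ · (540 - 706/3) · 914 = 417698/3.
With the ceiling, producers sell 416 units at 374, so PS = ½ · (374 - 706/3) · 416 = 86528/3.
Change in producer surplus = 86528/3 - 417698/3 = -110390.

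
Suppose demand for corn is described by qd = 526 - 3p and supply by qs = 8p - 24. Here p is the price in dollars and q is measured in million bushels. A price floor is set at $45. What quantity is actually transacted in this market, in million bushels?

376

Equilibrium: 526 - 3p = 8p - 24, so 550 = 11p and p* = 50, q* = 376.
Since 45 is below p* = 50, the floor does not bind and the free-market outcome prevails.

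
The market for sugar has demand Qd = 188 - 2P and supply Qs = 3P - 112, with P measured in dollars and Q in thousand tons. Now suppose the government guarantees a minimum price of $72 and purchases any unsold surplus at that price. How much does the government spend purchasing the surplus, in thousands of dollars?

4320

In a free market, 188 - 2P = 3P - 112 gives the equilibrium P* = 60, Q* = 68.
The floor of 72 is above the equilibrium price 60, so it binds.
At P = 72: Qd = 188 - 2·72 = 44 and Qs = 3·72 - 112 = 104.
Surplus = Qs - Qd = 60.
Government expenditure = surplus × support price = 60 × 72 = 4320.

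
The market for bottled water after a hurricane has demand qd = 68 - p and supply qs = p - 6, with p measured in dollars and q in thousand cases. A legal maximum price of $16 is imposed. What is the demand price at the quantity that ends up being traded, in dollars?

58

Equilibrium: 68 - p = p - 6, so 74 = 2p and p* = 37, q* = 31.
The ceiling of 16 is below the equilibrium price 37, so it binds.
At p = 16: qd = 68 - 16 = 52 and qs = 16 - 6 = 10.
Only 10 units reach the market. On the demand curve, the marginal buyer's willingness to pay at q = 10 is (68 - 10) = 58.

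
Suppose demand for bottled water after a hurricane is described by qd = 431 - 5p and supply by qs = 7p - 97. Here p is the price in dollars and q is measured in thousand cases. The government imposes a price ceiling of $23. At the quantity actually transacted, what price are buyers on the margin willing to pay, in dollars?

73.4

Equilibrium: 431 - 5p = 7p - 97, so 528 = 12p and p* = 44, q* = 211.
Since 23 < 44, the ceiling is binding.
At p = 23: qd = 431 - 5·23 = 316 and qs = 7·23 - 97 = 64.
Only 64 units reach the market. On the demand curve, the marginal buyer's willingness to pay at q = 64 is (431 - 64)/5 = 73.4.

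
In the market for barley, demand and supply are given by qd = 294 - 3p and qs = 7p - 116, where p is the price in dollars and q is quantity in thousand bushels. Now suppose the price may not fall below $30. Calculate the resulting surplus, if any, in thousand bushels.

Setting quantity demanded equal to quantity supplied, 294 - 3p = 7p - 116, gives p* = 41 and q* = 171.
Since 30 is below p* = 41, the floor does not bind and the free-market outcome prevails.
Since the control does not bind, there is no surplus.

0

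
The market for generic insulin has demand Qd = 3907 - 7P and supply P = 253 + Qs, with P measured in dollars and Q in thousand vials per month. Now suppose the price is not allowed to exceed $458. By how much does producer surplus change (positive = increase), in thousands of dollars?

Rearranging supply gives Qs = P - 253. In a free market, 3907 - 7P = P - 253 gives the equilibrium P* = 520, Q* = 267.
Because the ceiling (458) lies below the market-clearing price, it is binding.
At P = 458: Qd = 3907 - 7·458 = 701 and Qs = 458 - 253 = 205.
Producer surplus without the control is ½ · (520 - 253) · 267 = 35644.5.
With the ceiling, producers sell 205 units at 458, so PS = ½ · (458 - 253) · 205 = 21012.5.
Change in producer surplus = 21012.5 - 35644.5 = -14632.

-14632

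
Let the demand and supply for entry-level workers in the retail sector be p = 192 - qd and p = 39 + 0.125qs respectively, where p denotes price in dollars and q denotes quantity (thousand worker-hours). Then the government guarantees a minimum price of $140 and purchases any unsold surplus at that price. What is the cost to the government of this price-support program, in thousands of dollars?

105840

Rearranging demand gives qd = 192 - p; rearranging supply gives qs = 8p - 312. In a free market, 192 - p = 8p - 312 gives the equilibrium p* = 56, q* = 136.
Because the floor (140) lies above the market-clearing price, it is binding.
At p = 140: qd = 192 - 140 = 52 and qs = 8·140 - 312 = 808.
Surplus = qs - qd = 756.
Government expenditure = surplus × support price = 756 × 140 = 105840.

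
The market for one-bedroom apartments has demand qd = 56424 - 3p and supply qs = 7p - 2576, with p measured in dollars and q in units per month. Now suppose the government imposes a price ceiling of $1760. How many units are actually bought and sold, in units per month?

9744

Without the control the market clears where 56424 - 3p = 7p - 2576, i.e. p* = 5900 and q* = 38724.
Because the ceiling (1760) lies below the market-clearing price, it is binding.
At p = 1760: qd = 56424 - 3·1760 = 51144 and qs = 7·1760 - 2576 = 9744.
The quantity actually transacted is the short side, supply: 9744.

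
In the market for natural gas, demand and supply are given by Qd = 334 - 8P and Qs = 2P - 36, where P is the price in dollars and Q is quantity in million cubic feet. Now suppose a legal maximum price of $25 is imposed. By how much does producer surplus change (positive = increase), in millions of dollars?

Without the control the market clears where 334 - 8P = 2P - 36, i.e. P* = 37 and Q* = 38.
Since 25 < 37, the ceiling is binding.
At P = 25: Qd = 334 - 8·25 = 134 and Qs = 2·25 - 36 = 14.
Producer surplus without the control is ½ · (37 - 18) · 38 = 361.
With the ceiling, producers sell 14 units at 25, so PS = ½ · (25 - 18) · 14 = 49.
Change in producer surplus = 49 - 361 = -312.

-312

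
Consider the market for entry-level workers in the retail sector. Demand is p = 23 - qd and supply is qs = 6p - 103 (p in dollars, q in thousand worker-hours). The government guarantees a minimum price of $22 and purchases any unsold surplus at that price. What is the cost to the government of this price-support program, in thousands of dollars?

616

Rearranging demand gives qd = 23 - p. Without the control the market clears where 23 - p = 6p - 103, i.e. p* = 18 and q* = 5.
Because the floor (22) lies above the market-clearing price, it is binding.
At p = 22: qd = 23 - 22 = 1 and qs = 6·22 - 103 = 29.
Surplus = qs - qd = 28.
Government expenditure = surplus × support price = 28 × 22 = 616.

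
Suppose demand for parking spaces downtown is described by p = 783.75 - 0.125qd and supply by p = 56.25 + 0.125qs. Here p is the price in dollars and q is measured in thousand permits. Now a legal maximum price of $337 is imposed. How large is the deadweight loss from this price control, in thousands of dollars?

55112

Rearranging demand gives qd = 6270 - 8p; rearranging supply gives qs = 8p - 450. Without the control the market clears where 6270 - 8p = 8p - 450, i.e. p* = 420 and q* = 2910.
Because the ceiling (337) lies below the market-clearing price, it is binding.
At p = 337: qd = 6270 - 8·337 = 3574 and qs = 8·337 - 450 = 2246.
Quantity traded falls to 2246. At q = 2246 the demand price is (6270 - 2246)/8 = 503 and the supply price is (450 + 2246)/8 = 337.
Deadweight loss = ½ · (503 - 337) · (2910 - 2246) = ½ · 166 · 664 = 55112.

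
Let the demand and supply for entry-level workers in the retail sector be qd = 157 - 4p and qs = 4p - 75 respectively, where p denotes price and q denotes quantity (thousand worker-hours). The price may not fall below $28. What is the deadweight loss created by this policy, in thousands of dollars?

0

Setting quantity demanded equal to quantity supplied, 157 - 4p = 4p - 75, gives p* = 29 and q* = 41.
The floor of 28 is below the equilibrium price 29, so it is not binding; the market clears at p* = 29, q* = 41.
Since the control does not bind, no trades are prevented and deadweight loss is zero.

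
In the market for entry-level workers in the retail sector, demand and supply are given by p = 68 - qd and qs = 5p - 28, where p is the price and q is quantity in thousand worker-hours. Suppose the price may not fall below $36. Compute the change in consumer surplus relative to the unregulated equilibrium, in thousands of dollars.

Rearranging demand gives qd = 68 - p. Setting quantity demanded equal to quantity supplied, 68 - p = 5p - 28, gives p* = 16 and q* = 52.
The floor of 36 is above the equilibrium price 16, so it binds.
At p = 36: qd = 68 - 36 = 32 and qs = 5·36 - 28 = 152.
Consumer surplus without the control is ½ · (68 - 16) · 52 = 1352.
With the floor, consumers buy 32 units at 36, so CS = ½ · (68 - 36) · 32 = 512.
Change in consumer surplus = 512 - 1352 = -840.

-840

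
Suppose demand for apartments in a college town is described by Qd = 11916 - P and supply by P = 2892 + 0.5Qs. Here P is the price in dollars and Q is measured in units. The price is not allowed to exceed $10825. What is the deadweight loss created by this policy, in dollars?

0

Rearranging supply gives Qs = 2P - 5784. Without the control the market clears where 11916 - P = 2P - 5784, i.e. P* = 5900 and Q* = 6016.
The ceiling of 10825 is above the equilibrium price 5900, so it is not binding; the market clears at P* = 5900, Q* = 6016.
Since the control does not bind, no trades are prevented and deadweight loss is zero.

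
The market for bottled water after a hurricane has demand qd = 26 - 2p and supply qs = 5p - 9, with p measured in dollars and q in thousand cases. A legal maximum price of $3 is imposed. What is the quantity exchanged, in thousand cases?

6

Without the control the market clears where 26 - 2p = 5p - 9, i.e. p* = 5 and q* = 16.
Because the ceiling (3) lies below the market-clearing price, it is binding.
At p = 3: qd = 26 - 2·3 = 20 and qs = 5·3 - 9 = 6.
The quantity actually transacted is the short side, supply: 6.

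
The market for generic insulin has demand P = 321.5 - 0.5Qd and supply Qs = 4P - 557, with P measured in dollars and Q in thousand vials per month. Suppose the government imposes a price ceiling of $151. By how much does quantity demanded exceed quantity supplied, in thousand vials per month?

294

Rearranging demand gives Qd = 643 - 2P. Setting quantity demanded equal to quantity supplied, 643 - 2P = 4P - 557, gives P* = 200 and Q* = 243.
The ceiling of 151 is below the equilibrium price 200, so it binds.
At P = 151: Qd = 643 - 2·151 = 341 and Qs = 4·151 - 557 = 47.
Shortage = Qd - Qs = 341 - 47 = 294.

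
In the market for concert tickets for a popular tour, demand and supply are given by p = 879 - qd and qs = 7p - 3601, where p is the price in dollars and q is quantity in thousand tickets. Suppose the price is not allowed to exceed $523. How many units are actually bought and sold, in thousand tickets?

60

Rearranging demand gives qd = 879 - p. Setting quantity demanded equal to quantity supplied, 879 - p = 7p - 3601, gives p* = 560 and q* = 319.
The ceiling of 523 is below the equilibrium price 560, so it binds.
At p = 523: qd = 879 - 523 = 356 and qs = 7·523 - 3601 = 60.
The quantity actually transacted is the short side, supply: 60.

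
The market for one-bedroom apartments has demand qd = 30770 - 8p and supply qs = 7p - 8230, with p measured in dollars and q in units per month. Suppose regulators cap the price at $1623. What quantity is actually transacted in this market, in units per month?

Without the control the market clears where 30770 - 8p = 7p - 8230, i.e. p* = 2600 and q* = 9970.
The ceiling of 1623 is below the equilibrium price 2600, so it binds.
At p = 1623: qd = 30770 - 8·1623 = 17786 and qs = 7·1623 - 8230 = 3131.
The quantity actually transacted is the short side, supply: 3131.

3131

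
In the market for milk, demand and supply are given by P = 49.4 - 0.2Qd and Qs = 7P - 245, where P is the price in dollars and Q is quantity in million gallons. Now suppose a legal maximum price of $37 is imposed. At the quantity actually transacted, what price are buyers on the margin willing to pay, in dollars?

Rearranging demand gives Qd = 247 - 5P. Equilibrium: 247 - 5P = 7P - 245, so 492 = 12P and P* = 41, Q* = 42.
The ceiling of 37 is below the equilibrium price 41, so it binds.
At P = 37: Qd = 247 - 5·37 = 62 and Qs = 7·37 - 245 = 14.
Only 14 units reach the market. On the demand curve, the marginal buyer's willingness to pay at Q = 14 is (247 - 14)/5 = 46.6.

46.6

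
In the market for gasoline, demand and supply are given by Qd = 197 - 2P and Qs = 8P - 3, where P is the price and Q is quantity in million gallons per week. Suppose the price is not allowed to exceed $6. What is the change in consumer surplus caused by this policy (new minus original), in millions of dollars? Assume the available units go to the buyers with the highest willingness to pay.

Equilibrium: 197 - 2P = 8P - 3, so 200 = 10P and P* = 20, Q* = 157.
The ceiling of 6 is below the equilibrium price 20, so it binds.
At P = 6: Qd = 197 - 2·6 = 185 and Qs = 8·6 - 3 = 45.
Consumer surplus without the control is ½ · (98.5 - 20) · 157 = 6162.25.
With the ceiling, 45 units are sold at 6 (assume they go to the highest-value buyers). The demand price at Q = 45 is 76, so CS = ½ · [(98.5 - 6) + (76 - 6)] · 45 = 3656.25.
Change in consumer surplus = 3656.25 - 6162.25 = -2506.

-2506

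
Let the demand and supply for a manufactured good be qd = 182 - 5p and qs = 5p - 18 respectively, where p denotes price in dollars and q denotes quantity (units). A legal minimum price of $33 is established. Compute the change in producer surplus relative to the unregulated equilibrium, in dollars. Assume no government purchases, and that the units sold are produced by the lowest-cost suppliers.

Setting quantity demanded equal to quantity supplied, 182 - 5p = 5p - 18, gives p* = 20 and q* = 82.
The floor of 33 is above the equilibrium price 20, so it binds.
At p = 33: qd = 182 - 5·33 = 17 and qs = 5·33 - 18 = 147.
Producer surplus without the control is ½ · (20 - 3.6) · 82 = 672.4.
With the floor, 17 units are sold at 33. The supply price at q = 17 is 7, so PS = ½ · [(33 - 3.6) + (33 - 7)] · 17 = 470.9.
Change in producer surplus = 470.9 - 672.4 = -201.5.

-201.5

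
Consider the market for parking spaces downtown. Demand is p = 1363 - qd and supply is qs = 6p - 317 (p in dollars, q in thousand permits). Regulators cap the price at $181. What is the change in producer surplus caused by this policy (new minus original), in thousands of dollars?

Rearranging demand gives qd = 1363 - p. In a free market, 1363 - p = 6p - 317 gives the equilibrium p* = 240, q* = 1123.
The ceiling of 181 is below the equilibrium price 240, so it binds.
At p = 181: qd = 1363 - 181 = 1182 and qs = 6·181 - 317 = 769.
Producer surplus without the control is ½ · (240 - 317/6) · 1123 = 1261129/12.
With the ceiling, producers sell 769 units at 181, so PS = ½ · (181 - 317/6) · 769 = 591361/12.
Change in producer surplus = 591361/12 - 1261129/12 = -55814.

-55814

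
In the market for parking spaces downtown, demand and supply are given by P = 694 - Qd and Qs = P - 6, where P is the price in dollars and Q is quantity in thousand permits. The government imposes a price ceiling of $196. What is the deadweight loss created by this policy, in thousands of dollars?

Rearranging demand gives Qd = 694 - P. In a free market, 694 - P = P - 6 gives the equilibrium P* = 350, Q* = 344.
Because the ceiling (196) lies below the market-clearing price, it is binding.
At P = 196: Qd = 694 - 196 = 498 and Qs = 196 - 6 = 190.
Quantity traded falls to 190. At Q = 190 the demand price is 694 - 190 = 504 and the supply price is 6 + 190 = 196.
Deadweight loss = ½ · (504 - 196) · (344 - 190) = ½ · 308 · 154 = 23716.

23716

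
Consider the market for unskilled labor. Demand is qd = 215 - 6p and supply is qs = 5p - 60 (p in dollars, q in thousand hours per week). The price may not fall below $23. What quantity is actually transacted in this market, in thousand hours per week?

Without the control the market clears where 215 - 6p = 5p - 60, i.e. p* = 25 and q* = 65.
The floor of 23 is below the equilibrium price 25, so it is not binding; the market clears at p* = 25, q* = 65.

65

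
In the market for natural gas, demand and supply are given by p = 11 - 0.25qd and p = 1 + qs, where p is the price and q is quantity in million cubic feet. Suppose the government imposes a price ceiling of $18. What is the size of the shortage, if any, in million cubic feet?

0

Rearranging demand gives qd = 44 - 4p; rearranging supply gives qs = p - 1. Equilibrium: 44 - 4p = p - 1, so 45 = 5p and p* = 9, q* = 8.
The ceiling of 18 is above the equilibrium price 9, so it is not binding; the market clears at p* = 9, q* = 8.
Since the control does not bind, there is no shortage.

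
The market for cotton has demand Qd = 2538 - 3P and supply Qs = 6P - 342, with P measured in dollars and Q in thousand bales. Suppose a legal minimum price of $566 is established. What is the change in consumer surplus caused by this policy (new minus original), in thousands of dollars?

In a free market, 2538 - 3P = 6P - 342 gives the equilibrium P* = 320, Q* = 1578.
Because the floor (566) lies above the market-clearing price, it is binding.
At P = 566: Qd = 2538 - 3·566 = 840 and Qs = 6·566 - 342 = 3054.
Consumer surplus without the control is ½ · (846 - 320) · 1578 = 415014.
With the floor, consumers buy 840 units at 566, so CS = ½ · (846 - 566) · 840 = 117600.
Change in consumer surplus = 117600 - 415014 = -297414.

-297414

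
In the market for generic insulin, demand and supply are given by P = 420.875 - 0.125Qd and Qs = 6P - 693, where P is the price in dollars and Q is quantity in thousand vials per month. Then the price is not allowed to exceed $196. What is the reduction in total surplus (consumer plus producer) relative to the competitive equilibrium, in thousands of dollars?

46389

Rearranging demand gives Qd = 3367 - 8P. Equilibrium: 3367 - 8P = 6P - 693, so 4060 = 14P and P* = 290, Q* = 1047.
Because the ceiling (196) lies below the market-clearing price, it is binding.
At P = 196: Qd = 3367 - 8·196 = 1799 and Qs = 6·196 - 693 = 483.
Quantity traded falls to 483. At Q = 483 the demand price is (3367 - 483)/8 = 360.5 and the supply price is (693 + 483)/6 = 196.
Deadweight loss = ½ · (360.5 - 196) · (1047 - 483) = ½ · 164.5 · 564 = 46389.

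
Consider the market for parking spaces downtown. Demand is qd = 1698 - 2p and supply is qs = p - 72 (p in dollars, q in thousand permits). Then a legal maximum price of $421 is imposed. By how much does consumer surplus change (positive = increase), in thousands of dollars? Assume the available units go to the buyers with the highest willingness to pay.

Setting quantity demanded equal to quantity supplied, 1698 - 2p = p - 72, gives p* = 590 and q* = 518.
The ceiling of 421 is below the equilibrium price 590, so it binds.
At p = 421: qd = 1698 - 2·421 = 856 and qs = 421 - 72 = 349.
Consumer surplus without the control is ½ · (849 - 590) · 518 = 67081.
With the ceiling, 349 units are sold at 421 (assume they go to the highest-value buyers). The demand price at q = 349 is 674.5, so CS = ½ · [(849 - 421) + (674.5 - 421)] · 349 = 118921.75.
Change in consumer surplus = 118921.75 - 67081 = 51840.75.

51840.75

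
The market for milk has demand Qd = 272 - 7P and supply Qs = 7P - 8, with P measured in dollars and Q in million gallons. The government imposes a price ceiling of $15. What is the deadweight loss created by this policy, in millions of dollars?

Without the control the market clears where 272 - 7P = 7P - 8, i.e. P* = 20 and Q* = 132.
Since 15 < 20, the ceiling is binding.
At P = 15: Qd = 272 - 7·15 = 167 and Qs = 7·15 - 8 = 97.
Quantity traded falls to 97. At Q = 97 the demand price is (272 - 97)/7 = 25 and the supply price is (8 + 97)/7 = 15.
Deadweight loss = ½ · (25 - 15) · (132 - 97) = ½ · 10 · 35 = 175.

175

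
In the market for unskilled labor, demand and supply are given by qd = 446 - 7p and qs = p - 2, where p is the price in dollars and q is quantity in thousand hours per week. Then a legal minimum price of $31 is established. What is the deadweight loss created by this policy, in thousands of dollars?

Equilibrium: 446 - 7p = p - 2, so 448 = 8p and p* = 56, q* = 54.
Since 31 is below p* = 56, the floor does not bind and the free-market outcome prevails.
Since the control does not bind, no trades are prevented and deadweight loss is zero.

0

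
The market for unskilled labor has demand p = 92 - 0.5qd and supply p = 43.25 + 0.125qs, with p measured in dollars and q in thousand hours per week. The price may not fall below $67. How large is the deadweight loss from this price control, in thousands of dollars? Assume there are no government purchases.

Rearranging demand gives qd = 184 - 2p; rearranging supply gives qs = 8p - 346. Equilibrium: 184 - 2p = 8p - 346, so 530 = 10p and p* = 53, q* = 78.
Since 67 > 53, the floor is binding.
At p = 67: qd = 184 - 2·67 = 50 and qs = 8·67 - 346 = 190.
Quantity traded falls to 50. At q = 50 the demand price is (184 - 50)/2 = 67 and the supply price is (346 + 50)/8 = 49.5.
Deadweight loss = ½ · (67 - 49.5) · (78 - 50) = ½ · 17.5 · 28 = 245.

245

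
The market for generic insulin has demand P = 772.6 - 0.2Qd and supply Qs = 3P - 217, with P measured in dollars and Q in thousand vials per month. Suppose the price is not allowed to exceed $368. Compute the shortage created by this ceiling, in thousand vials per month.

1136

Rearranging demand gives Qd = 3863 - 5P. Without the control the market clears where 3863 - 5P = 3P - 217, i.e. P* = 510 and Q* = 1313.
Since 368 < 510, the ceiling is binding.
At P = 368: Qd = 3863 - 5·368 = 2023 and Qs = 3·368 - 217 = 887.
Shortage = Qd - Qs = 2023 - 887 = 1136.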